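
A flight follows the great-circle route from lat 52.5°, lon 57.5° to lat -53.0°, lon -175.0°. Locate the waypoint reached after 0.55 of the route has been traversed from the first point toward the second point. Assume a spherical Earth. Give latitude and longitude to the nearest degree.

≈ lat -7°, lon 125°

Convert each endpoint to a unit vector on the sphere (x = cos φ cos λ, y = cos φ sin λ, z = sin φ).
The central angle between the endpoints is δ = arccos(p₁·p₂) ≈ 2.599 rad (148.9°).
Interpolate at f = 0.55 with slerp weights a = sin((1−f)δ)/sin δ ≈ 1.784, b = sin(fδ)/sin δ ≈ 1.919.
p = a·p₁ + b·p₂ ≈ (-0.567, 0.816, -0.117); φ = arcsin(p_z) ≈ -6.71°, λ = atan2(p_y, p_x) ≈ 124.80°.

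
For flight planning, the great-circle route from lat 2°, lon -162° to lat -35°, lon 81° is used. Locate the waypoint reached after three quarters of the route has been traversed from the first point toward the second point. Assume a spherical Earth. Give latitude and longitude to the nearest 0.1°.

≈ lat -37.1°, lon 116.1°

Convert each endpoint to a unit vector on the sphere (x = cos φ cos λ, y = cos φ sin λ, z = sin φ).
The central angle between the endpoints is δ = arccos(p₁·p₂) ≈ 1.973 rad (113.1°).
Interpolate at f = 3/4 with slerp weights a = sin((1−f)δ)/sin δ ≈ 0.515, b = sin(fδ)/sin δ ≈ 1.082.
p = a·p₁ + b·p₂ ≈ (-0.350, 0.717, -0.603); φ = arcsin(p_z) ≈ -37.07°, λ = atan2(p_y, p_x) ≈ 116.06°.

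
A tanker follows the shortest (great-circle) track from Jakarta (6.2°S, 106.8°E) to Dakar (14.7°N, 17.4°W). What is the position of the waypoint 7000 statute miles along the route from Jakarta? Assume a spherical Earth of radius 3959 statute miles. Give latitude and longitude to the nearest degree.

≈ (15°N, 7°E)

From cos δ = sin φ₁ sin φ₂ + cos φ₁ cos φ₂ cos Δλ, the central angle is δ ≈ 2.175 rad (124.6°). The total great-circle distance is δ·R ≈ 2.175 × 3959 ≈ 8610 mi, so the target fraction is f = 7000/8610 ≈ 0.813.
Interpolate at f ≈ 0.813 with slerp weights a = sin((1−f)δ)/sin δ ≈ 0.481, b = sin(fδ)/sin δ ≈ 1.191.
p = a·p₁ + b·p₂ ≈ (0.962, 0.113, 0.250); φ = arcsin(p_z) ≈ 14.50°, λ = atan2(p_y, p_x) ≈ 6.69°.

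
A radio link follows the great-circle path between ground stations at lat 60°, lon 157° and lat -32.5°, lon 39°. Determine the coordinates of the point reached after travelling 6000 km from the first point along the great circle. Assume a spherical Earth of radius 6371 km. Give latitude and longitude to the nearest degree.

Write both endpoints as unit vectors p₁, p₂ with components (cos φ cos λ, cos φ sin λ, sin φ).
The central angle between the endpoints is δ = arccos(p₁·p₂) ≈ 2.296 rad (131.6°). The total great-circle distance is δ·R ≈ 2.296 × 6371 ≈ 14628 km, so the target fraction is f = 6000/14628 ≈ 0.410.
Interpolate at f ≈ 0.410 with slerp weights a = sin((1−f)δ)/sin δ ≈ 1.305, b = sin(fδ)/sin δ ≈ 1.080.
p = a·p₁ + b·p₂ ≈ (0.108, 0.828, 0.550); φ = arcsin(p_z) ≈ 33.34°, λ = atan2(p_y, p_x) ≈ 82.60°.

≈ lat 33°, lon 83°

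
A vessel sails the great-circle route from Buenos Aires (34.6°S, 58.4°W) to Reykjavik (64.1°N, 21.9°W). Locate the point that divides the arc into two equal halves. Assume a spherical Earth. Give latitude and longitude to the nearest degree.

From cos δ = sin φ₁ sin φ₂ + cos φ₁ cos φ₂ cos Δλ, the central angle is δ ≈ 1.794 rad (102.8°).
Interpolate at f = 1/2 with slerp weights a = sin((1−f)δ)/sin δ ≈ 0.802, b = sin(fδ)/sin δ ≈ 0.802.
p = a·p₁ + b·p₂ ≈ (0.671, -0.693, 0.266); φ = arcsin(p_z) ≈ 15.42°, λ = atan2(p_y, p_x) ≈ -45.92°.

≈ 15°N, 46°W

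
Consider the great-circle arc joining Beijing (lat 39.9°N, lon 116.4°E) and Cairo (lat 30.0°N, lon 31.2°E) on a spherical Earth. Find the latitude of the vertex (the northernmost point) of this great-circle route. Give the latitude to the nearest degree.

The great circle lies in the plane with unit normal n̂ = (p₁ × p₂)/|p₁ × p₂|.
Here n̂_z ≈ -0.715; the vertex latitude is φ_max = arccos|n̂_z| ≈ 44.4°.

≈ 44°N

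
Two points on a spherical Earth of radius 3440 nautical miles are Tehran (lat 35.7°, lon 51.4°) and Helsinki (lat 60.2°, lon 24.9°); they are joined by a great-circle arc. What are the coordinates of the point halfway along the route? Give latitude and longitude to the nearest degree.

≈ lat 49°, lon 41°

The haversine formula gives a central angle δ ≈ 0.521 rad (29.8°) between the endpoints.
Interpolate at f = 1/2 with slerp weights a = sin((1−f)δ)/sin δ ≈ 0.517, b = sin(fδ)/sin δ ≈ 0.517.
p = a·p₁ + b·p₂ ≈ (0.495, 0.437, 0.751); φ = arcsin(p_z) ≈ 48.67°, λ = atan2(p_y, p_x) ≈ 41.39°.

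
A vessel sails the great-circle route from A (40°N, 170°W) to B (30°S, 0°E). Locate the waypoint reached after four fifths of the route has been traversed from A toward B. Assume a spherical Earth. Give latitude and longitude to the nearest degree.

Write both endpoints as unit vectors p₁, p₂ with components (cos φ cos λ, cos φ sin λ, sin φ).
The central angle between the endpoints is δ = arccos(p₁·p₂) ≈ 2.916 rad (167.1°).
Interpolate at f = 4/5 with slerp weights a = sin((1−f)δ)/sin δ ≈ 2.465, b = sin(fδ)/sin δ ≈ 3.238.
p = a·p₁ + b·p₂ ≈ (0.944, -0.328, -0.034); φ = arcsin(p_z) ≈ -1.96°, λ = atan2(p_y, p_x) ≈ -19.16°.

≈ (2°S, 19°W)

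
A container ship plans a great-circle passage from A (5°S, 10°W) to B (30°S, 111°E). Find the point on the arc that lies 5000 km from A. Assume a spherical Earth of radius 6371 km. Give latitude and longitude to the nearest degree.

≈ (28°S, 31°E)

Write both endpoints as unit vectors p₁, p₂ with components (cos φ cos λ, cos φ sin λ, sin φ).
The central angle between the endpoints is δ = arccos(p₁·p₂) ≈ 1.983 rad (113.6°). The total great-circle distance is δ·R ≈ 1.983 × 6371 ≈ 12635 km, so the target fraction is f = 5000/12635 ≈ 0.396.
Interpolate at f ≈ 0.396 with slerp weights a = sin((1−f)δ)/sin δ ≈ 1.017, b = sin(fδ)/sin δ ≈ 0.771.
p = a·p₁ + b·p₂ ≈ (0.758, 0.448, -0.474); φ = arcsin(p_z) ≈ -28.31°, λ = atan2(p_y, p_x) ≈ 30.57°.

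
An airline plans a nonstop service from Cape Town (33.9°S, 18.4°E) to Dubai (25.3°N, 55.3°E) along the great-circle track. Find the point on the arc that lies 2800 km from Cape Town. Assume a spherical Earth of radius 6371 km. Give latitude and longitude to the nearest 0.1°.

≈ 12.6°S, 33.1°E

From cos δ = sin φ₁ sin φ₂ + cos φ₁ cos φ₂ cos Δλ, the central angle is δ ≈ 1.201 rad (68.8°). The total great-circle distance is δ·R ≈ 1.201 × 6371 ≈ 7650 km, so the target fraction is f = 2800/7650 ≈ 0.366.
Interpolate at f ≈ 0.366 with slerp weights a = sin((1−f)δ)/sin δ ≈ 0.740, b = sin(fδ)/sin δ ≈ 0.456.
p = a·p₁ + b·p₂ ≈ (0.818, 0.533, -0.218); φ = arcsin(p_z) ≈ -12.57°, λ = atan2(p_y, p_x) ≈ 33.10°.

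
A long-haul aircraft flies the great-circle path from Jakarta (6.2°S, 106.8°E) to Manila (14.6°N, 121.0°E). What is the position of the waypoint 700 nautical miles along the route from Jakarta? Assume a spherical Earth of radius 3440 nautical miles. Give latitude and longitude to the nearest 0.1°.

≈ 3.5°N, 113.3°E

Write both endpoints as unit vectors p₁, p₂ with components (cos φ cos λ, cos φ sin λ, sin φ).
The central angle between the endpoints is δ = arccos(p₁·p₂) ≈ 0.438 rad (25.1°). The total great-circle distance is δ·R ≈ 0.438 × 3440 ≈ 1508 nmi, so the target fraction is f = 700/1508 ≈ 0.464.
Interpolate at f ≈ 0.464 with slerp weights a = sin((1−f)δ)/sin δ ≈ 0.548, b = sin(fδ)/sin δ ≈ 0.476.
p = a·p₁ + b·p₂ ≈ (-0.395, 0.917, 0.061); φ = arcsin(p_z) ≈ 3.48°, λ = atan2(p_y, p_x) ≈ 113.30°.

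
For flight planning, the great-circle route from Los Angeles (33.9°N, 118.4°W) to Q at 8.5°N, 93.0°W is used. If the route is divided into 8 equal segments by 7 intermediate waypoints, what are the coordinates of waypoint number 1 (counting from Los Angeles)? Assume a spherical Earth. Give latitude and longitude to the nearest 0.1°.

≈ 31.0°N, 114.6°W

Write both endpoints as unit vectors p₁, p₂ with components (cos φ cos λ, cos φ sin λ, sin φ).
The central angle between the endpoints is δ = arccos(p₁·p₂) ≈ 0.602 rad (34.5°).
Interpolate at f = 1/8 with slerp weights a = sin((1−f)δ)/sin δ ≈ 0.888, b = sin(fδ)/sin δ ≈ 0.133.
p = a·p₁ + b·p₂ ≈ (-0.357, -0.779, 0.515); φ = arcsin(p_z) ≈ 30.98°, λ = atan2(p_y, p_x) ≈ -114.63°.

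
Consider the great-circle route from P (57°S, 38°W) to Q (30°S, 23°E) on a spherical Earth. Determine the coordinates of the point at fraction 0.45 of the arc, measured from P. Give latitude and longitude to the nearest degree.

Write both endpoints as unit vectors p₁, p₂ with components (cos φ cos λ, cos φ sin λ, sin φ).
The central angle between the endpoints is δ = arccos(p₁·p₂) ≈ 0.866 rad (49.6°).
Interpolate at f = 0.45 with slerp weights a = sin((1−f)δ)/sin δ ≈ 0.602, b = sin(fδ)/sin δ ≈ 0.499.
p = a·p₁ + b·p₂ ≈ (0.656, -0.033, -0.754); φ = arcsin(p_z) ≈ -48.95°, λ = atan2(p_y, p_x) ≈ -2.89°.

≈ (49°S, 3°W)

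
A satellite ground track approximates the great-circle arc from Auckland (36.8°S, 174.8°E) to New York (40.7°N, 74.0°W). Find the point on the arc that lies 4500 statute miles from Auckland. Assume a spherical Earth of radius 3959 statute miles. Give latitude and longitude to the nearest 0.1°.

≈ (4.4°N, 130.9°W)

Convert each endpoint to a unit vector on the sphere (x = cos φ cos λ, y = cos φ sin λ, z = sin φ).
The central angle between the endpoints is δ = arccos(p₁·p₂) ≈ 2.227 rad (127.6°). The total great-circle distance is δ·R ≈ 2.227 × 3959 ≈ 8817 mi, so the target fraction is f = 4500/8817 ≈ 0.510.
Interpolate at f ≈ 0.510 with slerp weights a = sin((1−f)δ)/sin δ ≈ 1.119, b = sin(fδ)/sin δ ≈ 1.145.
p = a·p₁ + b·p₂ ≈ (-0.653, -0.753, 0.076); φ = arcsin(p_z) ≈ 4.37°, λ = atan2(p_y, p_x) ≈ -130.93°.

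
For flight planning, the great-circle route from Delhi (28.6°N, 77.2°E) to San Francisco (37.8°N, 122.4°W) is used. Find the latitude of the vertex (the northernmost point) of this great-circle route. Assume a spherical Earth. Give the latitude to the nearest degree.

The great circle lies in the plane with unit normal n̂ = (p₁ × p₂)/|p₁ × p₂|.
Here n̂_z ≈ +0.249; the vertex latitude is φ_max = arccos|n̂_z| ≈ 75.6°.
Check via Clairaut: cos φ_max = |cos φ₁| · sin C = cos(28.6°)·sin(16.5°) ≈ 0.249, again giving ≈ 75.6°.

≈ 76°N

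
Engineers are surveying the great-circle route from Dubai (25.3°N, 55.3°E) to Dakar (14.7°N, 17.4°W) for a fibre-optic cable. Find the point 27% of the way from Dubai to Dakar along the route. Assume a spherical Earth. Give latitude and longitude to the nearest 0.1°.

Convert each endpoint to a unit vector on the sphere (x = cos φ cos λ, y = cos φ sin λ, z = sin φ).
The central angle between the endpoints is δ = arccos(p₁·p₂) ≈ 1.193 rad (68.4°).
Interpolate at f = 0.27 with slerp weights a = sin((1−f)δ)/sin δ ≈ 0.823, b = sin(fδ)/sin δ ≈ 0.341.
p = a·p₁ + b·p₂ ≈ (0.738, 0.513, 0.438); φ = arcsin(p_z) ≈ 25.99°, λ = atan2(p_y, p_x) ≈ 34.81°.

≈ 26.0°N, 34.8°E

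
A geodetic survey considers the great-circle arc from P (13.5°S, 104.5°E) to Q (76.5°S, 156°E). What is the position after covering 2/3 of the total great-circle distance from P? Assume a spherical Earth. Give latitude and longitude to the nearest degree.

≈ (58°S, 120°E)

Convert each endpoint to a unit vector on the sphere (x = cos φ cos λ, y = cos φ sin λ, z = sin φ).
The central angle between the endpoints is δ = arccos(p₁·p₂) ≈ 1.194 rad (68.4°).
Interpolate at f = 2/3 with slerp weights a = sin((1−f)δ)/sin δ ≈ 0.417, b = sin(fδ)/sin δ ≈ 0.768.
p = a·p₁ + b·p₂ ≈ (-0.265, 0.465, -0.844); φ = arcsin(p_z) ≈ -57.61°, λ = atan2(p_y, p_x) ≈ 119.69°.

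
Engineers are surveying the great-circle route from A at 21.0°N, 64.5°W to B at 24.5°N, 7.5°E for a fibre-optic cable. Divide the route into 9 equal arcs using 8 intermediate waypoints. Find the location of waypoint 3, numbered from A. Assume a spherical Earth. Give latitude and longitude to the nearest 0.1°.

≈ 26.2°N, 41.2°W

Convert each endpoint to a unit vector on the sphere (x = cos φ cos λ, y = cos φ sin λ, z = sin φ).
The central angle between the endpoints is δ = arccos(p₁·p₂) ≈ 1.147 rad (65.7°).
Interpolate at f = 3/9 with slerp weights a = sin((1−f)δ)/sin δ ≈ 0.760, b = sin(fδ)/sin δ ≈ 0.409.
p = a·p₁ + b·p₂ ≈ (0.675, -0.591, 0.442); φ = arcsin(p_z) ≈ 26.23°, λ = atan2(p_y, p_x) ≈ -41.24°.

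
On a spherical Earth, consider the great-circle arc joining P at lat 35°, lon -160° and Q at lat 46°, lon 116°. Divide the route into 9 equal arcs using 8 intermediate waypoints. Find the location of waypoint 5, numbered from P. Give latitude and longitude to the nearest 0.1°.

From cos δ = sin φ₁ sin φ₂ + cos φ₁ cos φ₂ cos Δλ, the central angle is δ ≈ 1.079 rad (61.8°).
Interpolate at f = 5/9 with slerp weights a = sin((1−f)δ)/sin δ ≈ 0.523, b = sin(fδ)/sin δ ≈ 0.640.
p = a·p₁ + b·p₂ ≈ (-0.598, 0.253, 0.761); φ = arcsin(p_z) ≈ 49.52°, λ = atan2(p_y, p_x) ≈ 157.06°.

≈ lat 49.5°, lon 157.1°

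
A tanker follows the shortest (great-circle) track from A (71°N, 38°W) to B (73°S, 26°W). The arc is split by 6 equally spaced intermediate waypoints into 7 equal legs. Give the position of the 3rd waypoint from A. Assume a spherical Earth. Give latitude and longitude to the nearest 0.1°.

Convert each endpoint to a unit vector on the sphere (x = cos φ cos λ, y = cos φ sin λ, z = sin φ).
The central angle between the endpoints is δ = arccos(p₁·p₂) ≈ 2.517 rad (144.2°).
Interpolate at f = 3/7 with slerp weights a = sin((1−f)δ)/sin δ ≈ 1.695, b = sin(fδ)/sin δ ≈ 1.507.
p = a·p₁ + b·p₂ ≈ (0.831, -0.533, 0.161); φ = arcsin(p_z) ≈ 9.29°, λ = atan2(p_y, p_x) ≈ -32.67°.

≈ (9.3°N, 32.7°W)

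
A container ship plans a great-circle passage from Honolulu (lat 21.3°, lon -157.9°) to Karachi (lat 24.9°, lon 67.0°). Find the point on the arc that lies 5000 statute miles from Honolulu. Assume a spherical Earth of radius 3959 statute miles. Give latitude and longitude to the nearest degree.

≈ lat 47°, lon 115°

Convert each endpoint to a unit vector on the sphere (x = cos φ cos λ, y = cos φ sin λ, z = sin φ).
The central angle between the endpoints is δ = arccos(p₁·p₂) ≈ 2.033 rad (116.5°). The total great-circle distance is δ·R ≈ 2.033 × 3959 ≈ 8048 mi, so the target fraction is f = 5000/8048 ≈ 0.621.
Interpolate at f ≈ 0.621 with slerp weights a = sin((1−f)δ)/sin δ ≈ 0.777, b = sin(fδ)/sin δ ≈ 1.065.
p = a·p₁ + b·p₂ ≈ (-0.294, 0.616, 0.731); φ = arcsin(p_z) ≈ 46.94°, λ = atan2(p_y, p_x) ≈ 115.49°.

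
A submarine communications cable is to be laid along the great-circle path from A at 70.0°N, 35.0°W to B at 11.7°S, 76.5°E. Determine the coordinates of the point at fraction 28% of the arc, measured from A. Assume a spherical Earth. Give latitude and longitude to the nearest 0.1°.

≈ 59.3°N, 36.6°E

The haversine formula gives a central angle δ ≈ 1.889 rad (108.3°) between the endpoints.
Interpolate at f = 0.28 with slerp weights a = sin((1−f)δ)/sin δ ≈ 1.030, b = sin(fδ)/sin δ ≈ 0.531.
p = a·p₁ + b·p₂ ≈ (0.410, 0.304, 0.860); φ = arcsin(p_z) ≈ 59.31°, λ = atan2(p_y, p_x) ≈ 36.56°.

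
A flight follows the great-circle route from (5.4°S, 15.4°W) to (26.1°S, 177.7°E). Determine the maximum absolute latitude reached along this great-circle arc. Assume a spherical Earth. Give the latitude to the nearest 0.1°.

≈ 68.7°S

The great circle lies in the plane with unit normal n̂ = (p₁ × p₂)/|p₁ × p₂|.
Here n̂_z ≈ -0.363; the vertex latitude is φ_max = arccos|n̂_z| ≈ 68.7°.
Check via Clairaut: cos φ_max = |cos φ₁| · sin C = cos(5.4°)·sin(158.6°) ≈ 0.363, again giving ≈ 68.7°.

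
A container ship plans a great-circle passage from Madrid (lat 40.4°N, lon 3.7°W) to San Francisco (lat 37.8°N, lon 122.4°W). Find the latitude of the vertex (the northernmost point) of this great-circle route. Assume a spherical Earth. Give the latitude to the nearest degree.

The great circle lies in the plane with unit normal n̂ = (p₁ × p₂)/|p₁ × p₂|.
Here n̂_z ≈ -0.531; the vertex latitude is φ_max = arccos|n̂_z| ≈ 57.9°.

≈ 58°N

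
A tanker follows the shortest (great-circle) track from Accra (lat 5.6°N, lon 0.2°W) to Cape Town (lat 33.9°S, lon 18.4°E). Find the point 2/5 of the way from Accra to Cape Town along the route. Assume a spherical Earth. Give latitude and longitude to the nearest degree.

Convert each endpoint to a unit vector on the sphere (x = cos φ cos λ, y = cos φ sin λ, z = sin φ).
The central angle between the endpoints is δ = arccos(p₁·p₂) ≈ 0.755 rad (43.2°).
Interpolate at f = 2/5 with slerp weights a = sin((1−f)δ)/sin δ ≈ 0.639, b = sin(fδ)/sin δ ≈ 0.434.
p = a·p₁ + b·p₂ ≈ (0.977, 0.111, -0.180); φ = arcsin(p_z) ≈ -10.35°, λ = atan2(p_y, p_x) ≈ 6.51°.

≈ lat 10°S, lon 7°E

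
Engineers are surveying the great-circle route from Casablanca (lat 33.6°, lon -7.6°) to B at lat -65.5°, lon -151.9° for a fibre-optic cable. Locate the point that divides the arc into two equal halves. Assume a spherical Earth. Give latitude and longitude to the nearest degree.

The haversine formula gives a central angle δ ≈ 2.472 rad (141.6°) between the endpoints.
Interpolate at f = 1/2 with slerp weights a = sin((1−f)δ)/sin δ ≈ 1.522, b = sin(fδ)/sin δ ≈ 1.522.
p = a·p₁ + b·p₂ ≈ (0.700, -0.465, -0.543); φ = arcsin(p_z) ≈ -32.86°, λ = atan2(p_y, p_x) ≈ -33.60°.

≈ lat -33°, lon -34°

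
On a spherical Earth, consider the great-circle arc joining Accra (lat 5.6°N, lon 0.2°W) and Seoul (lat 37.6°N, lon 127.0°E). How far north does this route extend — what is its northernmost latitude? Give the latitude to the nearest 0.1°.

≈ 46.3°N

The great circle lies in the plane with unit normal n̂ = (p₁ × p₂)/|p₁ × p₂|.
Here n̂_z ≈ +0.691; the vertex latitude is φ_max = arccos|n̂_z| ≈ 46.3°.
Check via Clairaut: cos φ_max = |cos φ₁| · sin C = cos(5.6°)·sin(44.0°) ≈ 0.691, again giving ≈ 46.3°.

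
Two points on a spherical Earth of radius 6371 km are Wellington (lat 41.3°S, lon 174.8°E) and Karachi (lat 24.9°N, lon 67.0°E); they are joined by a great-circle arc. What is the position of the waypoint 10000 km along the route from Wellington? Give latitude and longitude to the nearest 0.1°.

Convert each endpoint to a unit vector on the sphere (x = cos φ cos λ, y = cos φ sin λ, z = sin φ).
The central angle between the endpoints is δ = arccos(p₁·p₂) ≈ 2.079 rad (119.1°). The total great-circle distance is δ·R ≈ 2.079 × 6371 ≈ 13242 km, so the target fraction is f = 10000/13242 ≈ 0.755.
Interpolate at f ≈ 0.755 with slerp weights a = sin((1−f)δ)/sin δ ≈ 0.558, b = sin(fδ)/sin δ ≈ 1.144.
p = a·p₁ + b·p₂ ≈ (-0.012, 0.993, 0.114); φ = arcsin(p_z) ≈ 6.54°, λ = atan2(p_y, p_x) ≈ 90.67°.

≈ lat 6.5°N, lon 90.7°E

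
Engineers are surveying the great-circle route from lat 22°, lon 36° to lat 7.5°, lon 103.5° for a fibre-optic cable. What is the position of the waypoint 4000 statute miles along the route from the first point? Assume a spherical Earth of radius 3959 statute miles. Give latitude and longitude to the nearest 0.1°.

Convert each endpoint to a unit vector on the sphere (x = cos φ cos λ, y = cos φ sin λ, z = sin φ).
The central angle between the endpoints is δ = arccos(p₁·p₂) ≈ 1.159 rad (66.4°). The total great-circle distance is δ·R ≈ 1.159 × 3959 ≈ 4587 mi, so the target fraction is f = 4000/4587 ≈ 0.872.
Interpolate at f ≈ 0.872 with slerp weights a = sin((1−f)δ)/sin δ ≈ 0.161, b = sin(fδ)/sin δ ≈ 0.924.
p = a·p₁ + b·p₂ ≈ (-0.093, 0.979, 0.181); φ = arcsin(p_z) ≈ 10.43°, λ = atan2(p_y, p_x) ≈ 95.43°.

≈ lat 10.4°, lon 95.4°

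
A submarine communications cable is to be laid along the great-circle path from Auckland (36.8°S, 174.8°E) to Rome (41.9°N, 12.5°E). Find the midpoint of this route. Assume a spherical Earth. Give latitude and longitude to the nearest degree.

Convert each endpoint to a unit vector on the sphere (x = cos φ cos λ, y = cos φ sin λ, z = sin φ).
The central angle between the endpoints is δ = arccos(p₁·p₂) ≈ 2.887 rad (165.4°).
Interpolate at f = 1/2 with slerp weights a = sin((1−f)δ)/sin δ ≈ 3.942, b = sin(fδ)/sin δ ≈ 3.942.
p = a·p₁ + b·p₂ ≈ (-0.279, 0.921, 0.271); φ = arcsin(p_z) ≈ 15.74°, λ = atan2(p_y, p_x) ≈ 106.85°.

≈ 16°N, 107°E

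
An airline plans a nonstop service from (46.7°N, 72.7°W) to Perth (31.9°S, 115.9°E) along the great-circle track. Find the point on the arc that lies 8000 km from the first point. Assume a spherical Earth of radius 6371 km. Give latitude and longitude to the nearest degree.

Write both endpoints as unit vectors p₁, p₂ with components (cos φ cos λ, cos φ sin λ, sin φ).
The central angle between the endpoints is δ = arccos(p₁·p₂) ≈ 2.859 rad (163.8°). The total great-circle distance is δ·R ≈ 2.859 × 6371 ≈ 18213 km, so the target fraction is f = 8000/18213 ≈ 0.439.
Interpolate at f ≈ 0.439 with slerp weights a = sin((1−f)δ)/sin δ ≈ 3.582, b = sin(fδ)/sin δ ≈ 3.407.
p = a·p₁ + b·p₂ ≈ (-0.533, 0.257, 0.806); φ = arcsin(p_z) ≈ 53.73°, λ = atan2(p_y, p_x) ≈ 154.28°.

≈ (54°N, 154°E)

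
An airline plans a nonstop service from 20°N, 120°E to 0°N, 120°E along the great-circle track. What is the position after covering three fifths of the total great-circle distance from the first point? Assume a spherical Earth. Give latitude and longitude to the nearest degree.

The haversine formula gives a central angle δ ≈ 0.349 rad (20.0°) between the endpoints.
Interpolate at f = 3/5 with slerp weights a = sin((1−f)δ)/sin δ ≈ 0.407, b = sin(fδ)/sin δ ≈ 0.608.
p = a·p₁ + b·p₂ ≈ (-0.495, 0.858, 0.139); φ = arcsin(p_z) ≈ 8.00°, λ = atan2(p_y, p_x) ≈ 120.00°.

≈ 8°N, 120°E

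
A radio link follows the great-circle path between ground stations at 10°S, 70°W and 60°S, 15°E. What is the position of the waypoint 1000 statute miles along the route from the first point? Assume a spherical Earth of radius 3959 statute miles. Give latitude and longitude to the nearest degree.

Write both endpoints as unit vectors p₁, p₂ with components (cos φ cos λ, cos φ sin λ, sin φ).
The central angle between the endpoints is δ = arccos(p₁·p₂) ≈ 1.376 rad (78.9°). The total great-circle distance is δ·R ≈ 1.376 × 3959 ≈ 5449 mi, so the target fraction is f = 1000/5449 ≈ 0.184.
Interpolate at f ≈ 0.184 with slerp weights a = sin((1−f)δ)/sin δ ≈ 0.919, b = sin(fδ)/sin δ ≈ 0.255.
p = a·p₁ + b·p₂ ≈ (0.433, -0.818, -0.380); φ = arcsin(p_z) ≈ -22.34°, λ = atan2(p_y, p_x) ≈ -62.12°.

≈ 22°S, 62°W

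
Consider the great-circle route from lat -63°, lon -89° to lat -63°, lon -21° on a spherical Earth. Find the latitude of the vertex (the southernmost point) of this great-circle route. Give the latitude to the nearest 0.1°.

≈ -67.1°

The great circle lies in the plane with unit normal n̂ = (p₁ × p₂)/|p₁ × p₂|.
Here n̂_z ≈ +0.389; the vertex latitude is φ_max = arccos|n̂_z| ≈ 67.1°.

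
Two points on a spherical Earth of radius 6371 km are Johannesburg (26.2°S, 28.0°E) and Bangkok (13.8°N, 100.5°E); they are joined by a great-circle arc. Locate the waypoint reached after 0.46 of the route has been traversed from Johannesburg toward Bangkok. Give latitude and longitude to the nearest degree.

≈ (9°S, 63°E)

Convert each endpoint to a unit vector on the sphere (x = cos φ cos λ, y = cos φ sin λ, z = sin φ).
The central angle between the endpoints is δ = arccos(p₁·p₂) ≈ 1.413 rad (81.0°).
Interpolate at f = 0.46 with slerp weights a = sin((1−f)δ)/sin δ ≈ 0.700, b = sin(fδ)/sin δ ≈ 0.613.
p = a·p₁ + b·p₂ ≈ (0.446, 0.880, -0.163); φ = arcsin(p_z) ≈ -9.37°, λ = atan2(p_y, p_x) ≈ 63.12°.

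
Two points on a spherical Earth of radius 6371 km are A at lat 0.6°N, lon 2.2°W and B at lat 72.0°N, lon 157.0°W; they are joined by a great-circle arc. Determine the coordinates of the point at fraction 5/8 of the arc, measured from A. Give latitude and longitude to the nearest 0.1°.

From cos δ = sin φ₁ sin φ₂ + cos φ₁ cos φ₂ cos Δλ, the central angle is δ ≈ 1.844 rad (105.6°).
Interpolate at f = 5/8 with slerp weights a = sin((1−f)δ)/sin δ ≈ 0.662, b = sin(fδ)/sin δ ≈ 0.949.
p = a·p₁ + b·p₂ ≈ (0.392, -0.140, 0.909); φ = arcsin(p_z) ≈ 65.42°, λ = atan2(p_y, p_x) ≈ -19.66°.

≈ lat 65.4°N, lon 19.7°W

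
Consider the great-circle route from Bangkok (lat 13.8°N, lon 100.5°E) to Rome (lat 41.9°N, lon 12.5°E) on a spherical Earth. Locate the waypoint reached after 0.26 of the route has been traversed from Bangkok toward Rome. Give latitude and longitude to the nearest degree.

≈ lat 27°N, lon 83°E

Convert each endpoint to a unit vector on the sphere (x = cos φ cos λ, y = cos φ sin λ, z = sin φ).
The central angle between the endpoints is δ = arccos(p₁·p₂) ≈ 1.385 rad (79.4°).
Interpolate at f = 0.26 with slerp weights a = sin((1−f)δ)/sin δ ≈ 0.870, b = sin(fδ)/sin δ ≈ 0.359.
p = a·p₁ + b·p₂ ≈ (0.107, 0.888, 0.447); φ = arcsin(p_z) ≈ 26.55°, λ = atan2(p_y, p_x) ≈ 83.15°.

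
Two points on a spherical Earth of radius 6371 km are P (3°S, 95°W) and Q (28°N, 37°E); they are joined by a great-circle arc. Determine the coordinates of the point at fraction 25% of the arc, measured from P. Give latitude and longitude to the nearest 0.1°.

Write both endpoints as unit vectors p₁, p₂ with components (cos φ cos λ, cos φ sin λ, sin φ).
The central angle between the endpoints is δ = arccos(p₁·p₂) ≈ 2.233 rad (127.9°).
Interpolate at f = 0.25 with slerp weights a = sin((1−f)δ)/sin δ ≈ 1.261, b = sin(fδ)/sin δ ≈ 0.671.
p = a·p₁ + b·p₂ ≈ (0.364, -0.898, 0.249); φ = arcsin(p_z) ≈ 14.43°, λ = atan2(p_y, p_x) ≈ -67.94°.

≈ (14.4°N, 67.9°W)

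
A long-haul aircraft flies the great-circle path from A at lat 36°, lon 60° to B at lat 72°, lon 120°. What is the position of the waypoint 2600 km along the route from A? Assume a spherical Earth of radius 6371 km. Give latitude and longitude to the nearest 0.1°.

Convert each endpoint to a unit vector on the sphere (x = cos φ cos λ, y = cos φ sin λ, z = sin φ).
The central angle between the endpoints is δ = arccos(p₁·p₂) ≈ 0.818 rad (46.8°). The total great-circle distance is δ·R ≈ 0.818 × 6371 ≈ 5209 km, so the target fraction is f = 2600/5209 ≈ 0.499.
Interpolate at f ≈ 0.499 with slerp weights a = sin((1−f)δ)/sin δ ≈ 0.546, b = sin(fδ)/sin δ ≈ 0.544.
p = a·p₁ + b·p₂ ≈ (0.137, 0.528, 0.838); φ = arcsin(p_z) ≈ 56.95°, λ = atan2(p_y, p_x) ≈ 75.48°.

≈ lat 57.0°, lon 75.5°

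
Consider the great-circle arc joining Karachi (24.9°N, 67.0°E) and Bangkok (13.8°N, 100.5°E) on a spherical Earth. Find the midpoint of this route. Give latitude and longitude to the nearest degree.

≈ (20°N, 84°E)

Convert each endpoint to a unit vector on the sphere (x = cos φ cos λ, y = cos φ sin λ, z = sin φ).
The central angle between the endpoints is δ = arccos(p₁·p₂) ≈ 0.583 rad (33.4°).
Interpolate at f = 1/2 with slerp weights a = sin((1−f)δ)/sin δ ≈ 0.522, b = sin(fδ)/sin δ ≈ 0.522.
p = a·p₁ + b·p₂ ≈ (0.093, 0.934, 0.344); φ = arcsin(p_z) ≈ 20.14°, λ = atan2(p_y, p_x) ≈ 84.34°.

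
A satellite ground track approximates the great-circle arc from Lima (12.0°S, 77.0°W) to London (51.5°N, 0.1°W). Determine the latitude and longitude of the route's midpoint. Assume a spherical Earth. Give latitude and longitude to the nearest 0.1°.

≈ 24.3°N, 48.6°W

The haversine formula gives a central angle δ ≈ 1.596 rad (91.4°) between the endpoints.
Interpolate at f = 1/2 with slerp weights a = sin((1−f)δ)/sin δ ≈ 0.716, b = sin(fδ)/sin δ ≈ 0.716.
p = a·p₁ + b·p₂ ≈ (0.603, -0.683, 0.411); φ = arcsin(p_z) ≈ 24.30°, λ = atan2(p_y, p_x) ≈ -48.55°.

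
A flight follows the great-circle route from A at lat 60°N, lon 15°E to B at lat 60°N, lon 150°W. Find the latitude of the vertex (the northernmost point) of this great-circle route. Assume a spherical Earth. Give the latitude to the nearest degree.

≈ 86°N

The great circle lies in the plane with unit normal n̂ = (p₁ × p₂)/|p₁ × p₂|.
Here n̂_z ≈ -0.075; the vertex latitude is φ_max = arccos|n̂_z| ≈ 85.7°.
Check via Clairaut: cos φ_max = |cos φ₁| · sin C = cos(60.0°)·sin(8.6°) ≈ 0.075, again giving ≈ 85.7°.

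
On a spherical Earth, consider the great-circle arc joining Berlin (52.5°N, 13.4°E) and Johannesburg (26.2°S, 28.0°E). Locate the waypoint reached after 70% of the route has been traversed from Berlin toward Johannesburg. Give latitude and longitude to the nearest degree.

Write both endpoints as unit vectors p₁, p₂ with components (cos φ cos λ, cos φ sin λ, sin φ).
The central angle between the endpoints is δ = arccos(p₁·p₂) ≈ 1.392 rad (79.7°).
Interpolate at f = 0.70 with slerp weights a = sin((1−f)δ)/sin δ ≈ 0.412, b = sin(fδ)/sin δ ≈ 0.841.
p = a·p₁ + b·p₂ ≈ (0.910, 0.412, -0.044); φ = arcsin(p_z) ≈ -2.54°, λ = atan2(p_y, p_x) ≈ 24.37°.

≈ 3°S, 24°E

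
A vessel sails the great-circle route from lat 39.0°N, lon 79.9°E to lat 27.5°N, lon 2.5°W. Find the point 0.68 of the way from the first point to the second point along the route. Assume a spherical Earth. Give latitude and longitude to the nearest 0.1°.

≈ lat 37.6°N, lon 20.3°E

The haversine formula gives a central angle δ ≈ 1.179 rad (67.6°) between the endpoints.
Interpolate at f = 0.68 with slerp weights a = sin((1−f)δ)/sin δ ≈ 0.399, b = sin(fδ)/sin δ ≈ 0.777.
p = a·p₁ + b·p₂ ≈ (0.743, 0.275, 0.610); φ = arcsin(p_z) ≈ 37.58°, λ = atan2(p_y, p_x) ≈ 20.30°.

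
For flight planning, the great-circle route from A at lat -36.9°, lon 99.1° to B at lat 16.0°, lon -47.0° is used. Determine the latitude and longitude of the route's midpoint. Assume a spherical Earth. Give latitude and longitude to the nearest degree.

≈ lat -31°, lon 9°

The haversine formula gives a central angle δ ≈ 2.504 rad (143.5°) between the endpoints.
Interpolate at f = 1/2 with slerp weights a = sin((1−f)δ)/sin δ ≈ 1.595, b = sin(fδ)/sin δ ≈ 1.595.
p = a·p₁ + b·p₂ ≈ (0.844, 0.138, -0.518); φ = arcsin(p_z) ≈ -31.21°, λ = atan2(p_y, p_x) ≈ 9.30°.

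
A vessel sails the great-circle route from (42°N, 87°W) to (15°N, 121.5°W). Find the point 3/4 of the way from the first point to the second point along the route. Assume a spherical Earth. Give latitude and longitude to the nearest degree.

≈ (22°N, 114°W)

Write both endpoints as unit vectors p₁, p₂ with components (cos φ cos λ, cos φ sin λ, sin φ).
The central angle between the endpoints is δ = arccos(p₁·p₂) ≈ 0.700 rad (40.1°).
Interpolate at f = 3/4 with slerp weights a = sin((1−f)δ)/sin δ ≈ 0.270, b = sin(fδ)/sin δ ≈ 0.778.
p = a·p₁ + b·p₂ ≈ (-0.382, -0.841, 0.382); φ = arcsin(p_z) ≈ 22.47°, λ = atan2(p_y, p_x) ≈ -114.43°.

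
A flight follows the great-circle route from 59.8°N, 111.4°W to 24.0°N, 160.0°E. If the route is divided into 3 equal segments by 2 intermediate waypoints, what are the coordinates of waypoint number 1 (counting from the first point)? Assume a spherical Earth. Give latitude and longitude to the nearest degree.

The haversine formula gives a central angle δ ≈ 1.200 rad (68.7°) between the endpoints.
Interpolate at f = 1/3 with slerp weights a = sin((1−f)δ)/sin δ ≈ 0.770, b = sin(fδ)/sin δ ≈ 0.418.
p = a·p₁ + b·p₂ ≈ (-0.500, -0.230, 0.835); φ = arcsin(p_z) ≈ 56.62°, λ = atan2(p_y, p_x) ≈ -155.30°.

≈ 57°N, 155°W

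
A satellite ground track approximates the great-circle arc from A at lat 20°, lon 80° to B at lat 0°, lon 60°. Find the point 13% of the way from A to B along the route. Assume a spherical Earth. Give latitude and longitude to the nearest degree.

From cos δ = sin φ₁ sin φ₂ + cos φ₁ cos φ₂ cos Δλ, the central angle is δ ≈ 0.489 rad (28.0°).
Interpolate at f = 0.13 with slerp weights a = sin((1−f)δ)/sin δ ≈ 0.879, b = sin(fδ)/sin δ ≈ 0.135.
p = a·p₁ + b·p₂ ≈ (0.211, 0.930, 0.300); φ = arcsin(p_z) ≈ 17.49°, λ = atan2(p_y, p_x) ≈ 77.22°.

≈ lat 17°, lon 77°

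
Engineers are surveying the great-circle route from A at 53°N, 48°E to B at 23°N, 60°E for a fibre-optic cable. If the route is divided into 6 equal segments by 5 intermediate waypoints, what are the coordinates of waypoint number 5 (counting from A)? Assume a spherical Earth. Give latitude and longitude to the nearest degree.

≈ 28°N, 59°E

Write both endpoints as unit vectors p₁, p₂ with components (cos φ cos λ, cos φ sin λ, sin φ).
The central angle between the endpoints is δ = arccos(p₁·p₂) ≈ 0.547 rad (31.4°).
Interpolate at f = 5/6 with slerp weights a = sin((1−f)δ)/sin δ ≈ 0.175, b = sin(fδ)/sin δ ≈ 0.846.
p = a·p₁ + b·p₂ ≈ (0.460, 0.753, 0.470); φ = arcsin(p_z) ≈ 28.07°, λ = atan2(p_y, p_x) ≈ 58.58°.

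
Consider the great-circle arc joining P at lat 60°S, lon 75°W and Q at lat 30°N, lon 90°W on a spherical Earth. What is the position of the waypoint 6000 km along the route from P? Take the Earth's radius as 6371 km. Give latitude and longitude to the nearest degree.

Write both endpoints as unit vectors p₁, p₂ with components (cos φ cos λ, cos φ sin λ, sin φ).
The central angle between the endpoints is δ = arccos(p₁·p₂) ≈ 1.586 rad (90.8°). The total great-circle distance is δ·R ≈ 1.586 × 6371 ≈ 10102 km, so the target fraction is f = 6000/10102 ≈ 0.594.
Interpolate at f ≈ 0.594 with slerp weights a = sin((1−f)δ)/sin δ ≈ 0.600, b = sin(fδ)/sin δ ≈ 0.809.
p = a·p₁ + b·p₂ ≈ (0.078, -0.990, -0.116); φ = arcsin(p_z) ≈ -6.63°, λ = atan2(p_y, p_x) ≈ -85.51°.

≈ lat 7°S, lon 86°W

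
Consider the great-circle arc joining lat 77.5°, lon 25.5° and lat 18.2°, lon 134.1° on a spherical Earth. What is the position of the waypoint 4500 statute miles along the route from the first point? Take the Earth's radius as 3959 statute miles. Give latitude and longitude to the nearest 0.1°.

Convert each endpoint to a unit vector on the sphere (x = cos φ cos λ, y = cos φ sin λ, z = sin φ).
The central angle between the endpoints is δ = arccos(p₁·p₂) ≈ 1.329 rad (76.2°). The total great-circle distance is δ·R ≈ 1.329 × 3959 ≈ 5262 mi, so the target fraction is f = 4500/5262 ≈ 0.855.
Interpolate at f ≈ 0.855 with slerp weights a = sin((1−f)δ)/sin δ ≈ 0.197, b = sin(fδ)/sin δ ≈ 0.934.
p = a·p₁ + b·p₂ ≈ (-0.579, 0.656, 0.484); φ = arcsin(p_z) ≈ 28.96°, λ = atan2(p_y, p_x) ≈ 131.45°.

≈ lat 29.0°, lon 131.5°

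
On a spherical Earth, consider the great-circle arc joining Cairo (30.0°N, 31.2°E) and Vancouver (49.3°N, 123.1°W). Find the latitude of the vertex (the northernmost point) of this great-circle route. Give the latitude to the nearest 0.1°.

≈ 75.7°N

The great circle lies in the plane with unit normal n̂ = (p₁ × p₂)/|p₁ × p₂|.
Here n̂_z ≈ -0.247; the vertex latitude is φ_max = arccos|n̂_z| ≈ 75.7°.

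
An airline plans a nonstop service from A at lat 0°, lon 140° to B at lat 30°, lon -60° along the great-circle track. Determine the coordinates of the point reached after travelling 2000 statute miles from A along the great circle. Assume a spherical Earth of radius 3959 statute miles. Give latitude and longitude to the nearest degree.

The haversine formula gives a central angle δ ≈ 2.521 rad (144.5°) between the endpoints. The total great-circle distance is δ·R ≈ 2.521 × 3959 ≈ 9982 mi, so the target fraction is f = 2000/9982 ≈ 0.200.
Interpolate at f ≈ 0.200 with slerp weights a = sin((1−f)δ)/sin δ ≈ 1.553, b = sin(fδ)/sin δ ≈ 0.833.
p = a·p₁ + b·p₂ ≈ (-0.829, 0.374, 0.416); φ = arcsin(p_z) ≈ 24.61°, λ = atan2(p_y, p_x) ≈ 155.74°.

≈ lat 25°, lon 156°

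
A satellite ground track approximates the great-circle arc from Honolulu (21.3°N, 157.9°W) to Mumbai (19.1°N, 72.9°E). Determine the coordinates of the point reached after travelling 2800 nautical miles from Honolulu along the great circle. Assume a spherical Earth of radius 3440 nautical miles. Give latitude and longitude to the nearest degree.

≈ 40°N, 152°E

The haversine formula gives a central angle δ ≈ 2.024 rad (115.9°) between the endpoints. The total great-circle distance is δ·R ≈ 2.024 × 3440 ≈ 6962 nmi, so the target fraction is f = 2800/6962 ≈ 0.402.
Interpolate at f ≈ 0.402 with slerp weights a = sin((1−f)δ)/sin δ ≈ 1.040, b = sin(fδ)/sin δ ≈ 0.809.
p = a·p₁ + b·p₂ ≈ (-0.673, 0.366, 0.642); φ = arcsin(p_z) ≈ 39.98°, λ = atan2(p_y, p_x) ≈ 151.51°.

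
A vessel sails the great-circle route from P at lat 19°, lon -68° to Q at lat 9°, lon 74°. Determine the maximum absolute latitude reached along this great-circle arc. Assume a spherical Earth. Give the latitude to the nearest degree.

The great circle lies in the plane with unit normal n̂ = (p₁ × p₂)/|p₁ × p₂|.
Here n̂_z ≈ +0.789; the vertex latitude is φ_max = arccos|n̂_z| ≈ 37.9°.

≈ 38°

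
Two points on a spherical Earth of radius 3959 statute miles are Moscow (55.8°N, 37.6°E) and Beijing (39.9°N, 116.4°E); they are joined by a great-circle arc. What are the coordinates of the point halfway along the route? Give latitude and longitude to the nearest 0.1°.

The haversine formula gives a central angle δ ≈ 0.909 rad (52.1°) between the endpoints.
Interpolate at f = 1/2 with slerp weights a = sin((1−f)δ)/sin δ ≈ 0.557, b = sin(fδ)/sin δ ≈ 0.557.
p = a·p₁ + b·p₂ ≈ (0.058, 0.573, 0.817); φ = arcsin(p_z) ≈ 54.81°, λ = atan2(p_y, p_x) ≈ 84.22°.

≈ 54.8°N, 84.2°E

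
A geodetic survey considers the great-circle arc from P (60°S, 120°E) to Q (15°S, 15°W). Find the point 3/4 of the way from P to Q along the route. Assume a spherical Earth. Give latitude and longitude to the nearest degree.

From cos δ = sin φ₁ sin φ₂ + cos φ₁ cos φ₂ cos Δλ, the central angle is δ ≈ 1.688 rad (96.7°).
Interpolate at f = 3/4 with slerp weights a = sin((1−f)δ)/sin δ ≈ 0.413, b = sin(fδ)/sin δ ≈ 0.961.
p = a·p₁ + b·p₂ ≈ (0.793, -0.062, -0.606); φ = arcsin(p_z) ≈ -37.29°, λ = atan2(p_y, p_x) ≈ -4.44°.

≈ (37°S, 4°W)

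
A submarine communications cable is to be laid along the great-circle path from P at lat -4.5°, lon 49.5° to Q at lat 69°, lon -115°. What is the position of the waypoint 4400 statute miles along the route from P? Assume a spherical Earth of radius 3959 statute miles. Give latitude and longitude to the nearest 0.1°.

The haversine formula gives a central angle δ ≈ 2.002 rad (114.7°) between the endpoints. The total great-circle distance is δ·R ≈ 2.002 × 3959 ≈ 7924 mi, so the target fraction is f = 4400/7924 ≈ 0.555.
Interpolate at f ≈ 0.555 with slerp weights a = sin((1−f)δ)/sin δ ≈ 0.855, b = sin(fδ)/sin δ ≈ 0.986.
p = a·p₁ + b·p₂ ≈ (0.404, 0.328, 0.854); φ = arcsin(p_z) ≈ 58.63°, λ = atan2(p_y, p_x) ≈ 39.05°.

≈ lat 58.6°, lon 39.0°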